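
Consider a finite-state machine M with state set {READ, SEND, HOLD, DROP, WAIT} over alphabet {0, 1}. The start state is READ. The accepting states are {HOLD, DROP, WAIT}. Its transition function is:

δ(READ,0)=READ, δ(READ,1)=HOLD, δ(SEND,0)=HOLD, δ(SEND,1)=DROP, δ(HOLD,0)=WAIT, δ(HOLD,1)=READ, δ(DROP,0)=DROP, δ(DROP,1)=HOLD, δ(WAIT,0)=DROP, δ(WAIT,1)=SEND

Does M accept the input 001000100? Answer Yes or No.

READ → READ → READ → HOLD → WAIT → DROP → DROP → HOLD → WAIT → DROP
End state DROP is accepting.

Yes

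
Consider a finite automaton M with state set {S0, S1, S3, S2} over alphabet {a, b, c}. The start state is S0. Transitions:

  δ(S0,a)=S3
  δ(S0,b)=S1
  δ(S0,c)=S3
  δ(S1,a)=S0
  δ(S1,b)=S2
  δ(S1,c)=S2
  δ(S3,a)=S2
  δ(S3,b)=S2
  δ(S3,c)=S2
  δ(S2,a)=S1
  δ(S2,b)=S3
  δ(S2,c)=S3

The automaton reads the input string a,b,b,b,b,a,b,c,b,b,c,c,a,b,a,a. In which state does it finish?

S0

start at S0
read 'a': S0 → S3
read 'b': S3 → S2
read 'b': S2 → S3
read 'b': S3 → S2
read 'b': S2 → S3
read 'a': S3 → S2
read 'b': S2 → S3
read 'c': S3 → S2
read 'b': S2 → S3
read 'b': S3 → S2
read 'c': S2 → S3
read 'c': S3 → S2
read 'a': S2 → S1
read 'b': S1 → S2
read 'a': S2 → S1
read 'a': S1 → S0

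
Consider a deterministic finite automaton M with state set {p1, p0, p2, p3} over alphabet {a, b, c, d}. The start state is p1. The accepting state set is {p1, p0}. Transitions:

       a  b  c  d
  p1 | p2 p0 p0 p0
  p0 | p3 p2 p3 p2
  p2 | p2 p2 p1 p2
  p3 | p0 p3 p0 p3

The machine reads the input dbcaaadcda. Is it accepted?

p1 → p0 → p2 → p1 → p2 → p2 → p2 → p2 → p1 → p0 → p3
End state p3 is not accepting.

No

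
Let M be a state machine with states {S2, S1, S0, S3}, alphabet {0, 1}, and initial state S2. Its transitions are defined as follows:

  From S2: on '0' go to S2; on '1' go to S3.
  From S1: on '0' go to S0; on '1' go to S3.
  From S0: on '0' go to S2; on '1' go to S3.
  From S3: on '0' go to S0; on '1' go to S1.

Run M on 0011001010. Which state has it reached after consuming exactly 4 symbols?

start at S2
read '0': S2 → S2
read '0': S2 → S2
read '1': S2 → S3
read '1': S3 → S1
After 4 symbols: S1.

S1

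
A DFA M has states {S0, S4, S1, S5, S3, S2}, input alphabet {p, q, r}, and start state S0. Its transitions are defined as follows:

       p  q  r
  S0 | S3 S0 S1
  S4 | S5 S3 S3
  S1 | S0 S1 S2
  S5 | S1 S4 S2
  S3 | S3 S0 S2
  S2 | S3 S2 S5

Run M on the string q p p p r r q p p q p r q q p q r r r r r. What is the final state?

S5

start at S0
read 'q': S0 → S0
read 'p': S0 → S3
read 'p': S3 → S3
read 'p': S3 → S3
read 'r': S3 → S2
read 'r': S2 → S5
read 'q': S5 → S4
read 'p': S4 → S5
read 'p': S5 → S1
read 'q': S1 → S1
read 'p': S1 → S0
read 'r': S0 → S1
read 'q': S1 → S1
read 'q': S1 → S1
read 'p': S1 → S0
read 'q': S0 → S0
read 'r': S0 → S1
read 'r': S1 → S2
read 'r': S2 → S5
read 'r': S5 → S2
read 'r': S2 → S5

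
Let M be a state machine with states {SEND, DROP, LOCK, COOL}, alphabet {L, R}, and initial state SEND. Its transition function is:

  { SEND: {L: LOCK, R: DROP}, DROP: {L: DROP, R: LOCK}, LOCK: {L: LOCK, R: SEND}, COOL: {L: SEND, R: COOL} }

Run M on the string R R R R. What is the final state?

DROP

start at SEND
read 'R': SEND → DROP
read 'R': DROP → LOCK
read 'R': LOCK → SEND
read 'R': SEND → DROP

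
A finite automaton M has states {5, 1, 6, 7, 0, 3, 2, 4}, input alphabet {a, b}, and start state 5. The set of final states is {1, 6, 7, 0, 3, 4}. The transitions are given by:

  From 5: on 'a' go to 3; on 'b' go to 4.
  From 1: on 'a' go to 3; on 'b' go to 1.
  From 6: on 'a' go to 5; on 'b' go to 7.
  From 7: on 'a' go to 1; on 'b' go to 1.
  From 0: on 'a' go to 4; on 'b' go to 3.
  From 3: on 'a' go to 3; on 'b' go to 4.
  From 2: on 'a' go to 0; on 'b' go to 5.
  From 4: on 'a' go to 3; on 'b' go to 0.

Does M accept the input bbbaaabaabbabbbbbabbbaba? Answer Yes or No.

Yes

5 → 4 → 0 → 3 → 3 → 3 → 3 → 4 → 3 → 3 → 4 → 0 → 4 → 0 → 3 → 4 → 0 → 3 → 3 → 4 → 0 → 3 → 3 → 4 → 3
End state 3 is accepting.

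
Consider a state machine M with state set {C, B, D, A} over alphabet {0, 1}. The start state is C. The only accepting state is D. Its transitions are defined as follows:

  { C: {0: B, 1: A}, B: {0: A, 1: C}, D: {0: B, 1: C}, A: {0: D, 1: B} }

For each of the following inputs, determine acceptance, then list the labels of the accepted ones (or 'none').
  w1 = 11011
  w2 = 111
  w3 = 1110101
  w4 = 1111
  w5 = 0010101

none

w1: C → A → B → A → B → C  → end C, rejected
w2: C → A → B → C  → end C, rejected
w3: C → A → B → C → B → C → B → C  → end C, rejected
w4: C → A → B → C → A  → end A, rejected
w5: C → B → A → B → A → B → A → B  → end B, rejected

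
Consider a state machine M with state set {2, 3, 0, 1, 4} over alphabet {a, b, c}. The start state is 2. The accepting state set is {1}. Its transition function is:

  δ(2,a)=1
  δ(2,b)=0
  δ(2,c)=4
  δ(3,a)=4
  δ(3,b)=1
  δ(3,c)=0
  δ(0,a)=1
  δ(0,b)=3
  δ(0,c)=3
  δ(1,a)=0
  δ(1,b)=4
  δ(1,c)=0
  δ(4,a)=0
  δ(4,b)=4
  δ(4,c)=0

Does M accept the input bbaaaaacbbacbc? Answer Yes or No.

Trace: 2 -b-> 0 -b-> 3 -a-> 4 -a-> 0 -a-> 1 -a-> 0 -a-> 1 -c-> 0 -b-> 3 -b-> 1 -a-> 0 -c-> 3 -b-> 1 -c-> 0
End state 0 is not accepting.

No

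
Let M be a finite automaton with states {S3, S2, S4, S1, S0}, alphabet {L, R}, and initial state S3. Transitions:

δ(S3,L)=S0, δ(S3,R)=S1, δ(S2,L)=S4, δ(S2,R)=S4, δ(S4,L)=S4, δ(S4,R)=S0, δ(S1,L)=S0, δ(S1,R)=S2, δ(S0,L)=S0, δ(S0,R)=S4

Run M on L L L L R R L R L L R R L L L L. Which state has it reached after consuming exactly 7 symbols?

S0

start at S3
read 'L': S3 → S0
read 'L': S0 → S0
read 'L': S0 → S0
read 'L': S0 → S0
read 'R': S0 → S4
read 'R': S4 → S0
read 'L': S0 → S0
After 7 symbols: S0.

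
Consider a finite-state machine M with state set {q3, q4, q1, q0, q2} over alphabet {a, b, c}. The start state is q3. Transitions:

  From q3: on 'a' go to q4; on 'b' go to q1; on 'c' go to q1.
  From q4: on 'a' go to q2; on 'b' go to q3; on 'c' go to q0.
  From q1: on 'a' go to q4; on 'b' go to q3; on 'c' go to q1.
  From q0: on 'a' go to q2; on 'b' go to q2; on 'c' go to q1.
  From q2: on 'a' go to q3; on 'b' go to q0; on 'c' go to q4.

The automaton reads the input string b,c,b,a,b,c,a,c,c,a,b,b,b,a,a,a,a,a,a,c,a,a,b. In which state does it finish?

q3 → q1 → q1 → q3 → q4 → q3 → q1 → q4 → q0 → q1 → q4 → q3 → q1 → q3 → q4 → q2 → q3 → q4 → q2 → q3 → q1 → q4 → q2 → q0

q0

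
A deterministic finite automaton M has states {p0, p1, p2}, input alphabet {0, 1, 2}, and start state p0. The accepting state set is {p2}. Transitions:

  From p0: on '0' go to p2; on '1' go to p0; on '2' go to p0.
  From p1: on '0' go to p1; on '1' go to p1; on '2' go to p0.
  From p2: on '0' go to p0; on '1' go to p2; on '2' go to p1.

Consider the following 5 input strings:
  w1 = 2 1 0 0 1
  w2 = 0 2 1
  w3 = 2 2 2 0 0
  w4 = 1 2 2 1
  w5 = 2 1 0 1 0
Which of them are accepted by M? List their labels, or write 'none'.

none

w1: p0 → p0 → p0 → p2 → p0 → p0  → end p0, rejected
w2: p0 → p2 → p1 → p1  → end p1, rejected
w3: p0 → p0 → p0 → p0 → p2 → p0  → end p0, rejected
w4: p0 → p0 → p0 → p0 → p0  → end p0, rejected
w5: p0 → p0 → p0 → p2 → p2 → p0  → end p0, rejected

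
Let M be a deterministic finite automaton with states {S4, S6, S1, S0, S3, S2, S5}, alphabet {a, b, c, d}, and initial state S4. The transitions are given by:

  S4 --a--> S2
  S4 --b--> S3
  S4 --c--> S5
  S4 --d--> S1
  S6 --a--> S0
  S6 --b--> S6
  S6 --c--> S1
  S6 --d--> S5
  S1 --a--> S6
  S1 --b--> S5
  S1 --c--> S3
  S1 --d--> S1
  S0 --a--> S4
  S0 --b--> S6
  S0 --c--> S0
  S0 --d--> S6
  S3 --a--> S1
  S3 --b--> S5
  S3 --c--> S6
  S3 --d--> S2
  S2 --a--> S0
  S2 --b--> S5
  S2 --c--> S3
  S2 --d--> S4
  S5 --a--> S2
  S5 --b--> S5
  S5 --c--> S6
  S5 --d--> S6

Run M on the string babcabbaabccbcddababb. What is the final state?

start at S4
read 'b': S4 → S3
read 'a': S3 → S1
read 'b': S1 → S5
read 'c': S5 → S6
read 'a': S6 → S0
read 'b': S0 → S6
read 'b': S6 → S6
read 'a': S6 → S0
read 'a': S0 → S4
read 'b': S4 → S3
read 'c': S3 → S6
read 'c': S6 → S1
read 'b': S1 → S5
read 'c': S5 → S6
read 'd': S6 → S5
read 'd': S5 → S6
read 'a': S6 → S0
read 'b': S0 → S6
read 'a': S6 → S0
read 'b': S0 → S6
read 'b': S6 → S6

S6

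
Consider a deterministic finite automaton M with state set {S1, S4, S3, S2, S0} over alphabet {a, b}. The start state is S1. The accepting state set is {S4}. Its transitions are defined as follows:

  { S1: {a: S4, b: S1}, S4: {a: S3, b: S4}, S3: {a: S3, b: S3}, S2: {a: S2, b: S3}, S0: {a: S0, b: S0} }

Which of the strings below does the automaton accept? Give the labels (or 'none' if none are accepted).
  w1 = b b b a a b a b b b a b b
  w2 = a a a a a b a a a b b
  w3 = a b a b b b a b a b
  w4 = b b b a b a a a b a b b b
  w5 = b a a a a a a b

none

w1: Trace: S1 -b-> S1 -b-> S1 -b-> S1 -a-> S4 -a-> S3 -b-> S3 -a-> S3 -b-> S3 -b-> S3 -b-> S3 -a-> S3 -b-> S3 -b-> S3  → end S3, rejected
w2: Trace: S1 -a-> S4 -a-> S3 -a-> S3 -a-> S3 -a-> S3 -b-> S3 -a-> S3 -a-> S3 -a-> S3 -b-> S3 -b-> S3  → end S3, rejected
w3: Trace: S1 -a-> S4 -b-> S4 -a-> S3 -b-> S3 -b-> S3 -b-> S3 -a-> S3 -b-> S3 -a-> S3 -b-> S3  → end S3, rejected
w4: Trace: S1 -b-> S1 -b-> S1 -b-> S1 -a-> S4 -b-> S4 -a-> S3 -a-> S3 -a-> S3 -b-> S3 -a-> S3 -b-> S3 -b-> S3 -b-> S3  → end S3, rejected
w5: Trace: S1 -b-> S1 -a-> S4 -a-> S3 -a-> S3 -a-> S3 -a-> S3 -a-> S3 -b-> S3  → end S3, rejected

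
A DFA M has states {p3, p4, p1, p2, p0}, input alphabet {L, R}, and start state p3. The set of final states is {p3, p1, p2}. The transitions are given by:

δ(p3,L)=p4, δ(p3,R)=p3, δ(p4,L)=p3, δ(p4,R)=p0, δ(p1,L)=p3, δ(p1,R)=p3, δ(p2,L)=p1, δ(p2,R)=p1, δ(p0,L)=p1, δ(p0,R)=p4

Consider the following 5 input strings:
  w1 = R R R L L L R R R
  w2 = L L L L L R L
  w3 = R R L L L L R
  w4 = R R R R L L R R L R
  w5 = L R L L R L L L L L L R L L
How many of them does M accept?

3

w1: p3 → p3 → p3 → p3 → p4 → p3 → p4 → p0 → p4 → p0  → end p0, rejected
w2: p3 → p4 → p3 → p4 → p3 → p4 → p0 → p1  → end p1, accepted
w3: p3 → p3 → p3 → p4 → p3 → p4 → p3 → p3  → end p3, accepted
w4: p3 → p3 → p3 → p3 → p3 → p4 → p3 → p3 → p3 → p4 → p0  → end p0, rejected
w5: p3 → p4 → p0 → p1 → p3 → p3 → p4 → p3 → p4 → p3 → p4 → p3 → p3 → p4 → p3  → end p3, accepted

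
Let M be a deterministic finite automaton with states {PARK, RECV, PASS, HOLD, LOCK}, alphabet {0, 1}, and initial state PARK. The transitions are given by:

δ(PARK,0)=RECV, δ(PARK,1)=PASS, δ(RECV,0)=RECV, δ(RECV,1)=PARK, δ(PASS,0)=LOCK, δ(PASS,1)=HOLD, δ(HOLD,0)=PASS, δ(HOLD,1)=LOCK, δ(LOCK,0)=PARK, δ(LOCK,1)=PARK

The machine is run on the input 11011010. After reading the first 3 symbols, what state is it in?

PASS

start at PARK
read '1': PARK → PASS
read '1': PASS → HOLD
read '0': HOLD → PASS
After 3 symbols: PASS.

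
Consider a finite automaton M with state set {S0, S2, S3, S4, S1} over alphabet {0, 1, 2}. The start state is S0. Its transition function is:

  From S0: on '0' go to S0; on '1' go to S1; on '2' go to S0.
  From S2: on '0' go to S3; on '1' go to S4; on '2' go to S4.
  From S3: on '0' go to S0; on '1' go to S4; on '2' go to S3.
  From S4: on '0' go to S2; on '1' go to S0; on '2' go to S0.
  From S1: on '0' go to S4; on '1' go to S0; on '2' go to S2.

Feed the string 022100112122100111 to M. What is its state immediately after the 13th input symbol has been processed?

S0 → S0 → S0 → S0 → S1 → S4 → S2 → S4 → S0 → S0 → S1 → S2 → S4 → S0
After 13 symbols: S0.

S0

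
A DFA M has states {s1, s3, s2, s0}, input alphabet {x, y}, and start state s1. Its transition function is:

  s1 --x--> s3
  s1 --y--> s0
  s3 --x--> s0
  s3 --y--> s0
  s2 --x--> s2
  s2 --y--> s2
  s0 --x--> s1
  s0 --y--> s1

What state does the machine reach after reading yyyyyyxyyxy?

Trace: s1 -y-> s0 -y-> s1 -y-> s0 -y-> s1 -y-> s0 -y-> s1 -x-> s3 -y-> s0 -y-> s1 -x-> s3 -y-> s0

s0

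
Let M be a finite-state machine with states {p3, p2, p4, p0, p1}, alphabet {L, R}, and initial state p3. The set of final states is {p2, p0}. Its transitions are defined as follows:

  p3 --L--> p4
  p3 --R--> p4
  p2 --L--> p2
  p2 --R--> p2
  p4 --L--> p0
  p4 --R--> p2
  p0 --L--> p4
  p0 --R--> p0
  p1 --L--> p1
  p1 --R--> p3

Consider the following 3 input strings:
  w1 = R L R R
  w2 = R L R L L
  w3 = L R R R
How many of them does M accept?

w1: p3 → p4 → p0 → p0 → p0  → end p0, accepted
w2: p3 → p4 → p0 → p0 → p4 → p0  → end p0, accepted
w3: p3 → p4 → p2 → p2 → p2  → end p2, accepted

3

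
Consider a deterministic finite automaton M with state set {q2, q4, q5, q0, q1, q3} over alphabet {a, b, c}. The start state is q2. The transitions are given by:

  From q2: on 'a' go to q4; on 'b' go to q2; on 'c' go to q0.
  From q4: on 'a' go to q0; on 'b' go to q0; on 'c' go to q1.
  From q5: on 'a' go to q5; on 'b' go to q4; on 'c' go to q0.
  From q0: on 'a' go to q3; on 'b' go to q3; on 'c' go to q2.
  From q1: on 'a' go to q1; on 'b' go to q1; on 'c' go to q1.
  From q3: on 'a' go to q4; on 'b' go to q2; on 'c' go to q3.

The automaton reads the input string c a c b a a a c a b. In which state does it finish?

Trace: q2 -c-> q0 -a-> q3 -c-> q3 -b-> q2 -a-> q4 -a-> q0 -a-> q3 -c-> q3 -a-> q4 -b-> q0

q0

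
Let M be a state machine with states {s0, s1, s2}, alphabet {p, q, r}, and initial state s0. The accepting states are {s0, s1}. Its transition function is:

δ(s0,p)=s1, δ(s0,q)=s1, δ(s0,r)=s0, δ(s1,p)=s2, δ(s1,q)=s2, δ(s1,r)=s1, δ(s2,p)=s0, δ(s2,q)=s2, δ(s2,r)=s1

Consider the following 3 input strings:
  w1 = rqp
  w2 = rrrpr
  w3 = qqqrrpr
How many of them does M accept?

2

w1: s0 → s0 → s1 → s2  → end s2, rejected
w2: s0 → s0 → s0 → s0 → s1 → s1  → end s1, accepted
w3: s0 → s1 → s2 → s2 → s1 → s1 → s2 → s1  → end s1, accepted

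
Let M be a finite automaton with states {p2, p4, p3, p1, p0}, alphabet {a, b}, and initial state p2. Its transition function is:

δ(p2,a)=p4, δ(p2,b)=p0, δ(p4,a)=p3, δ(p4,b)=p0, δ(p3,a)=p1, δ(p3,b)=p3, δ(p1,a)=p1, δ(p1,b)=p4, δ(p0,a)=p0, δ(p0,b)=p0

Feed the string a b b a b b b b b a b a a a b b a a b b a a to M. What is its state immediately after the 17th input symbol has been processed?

p2 → p4 → p0 → p0 → p0 → p0 → p0 → p0 → p0 → p0 → p0 → p0 → p0 → p0 → p0 → p0 → p0 → p0
After 17 symbols: p0.

p0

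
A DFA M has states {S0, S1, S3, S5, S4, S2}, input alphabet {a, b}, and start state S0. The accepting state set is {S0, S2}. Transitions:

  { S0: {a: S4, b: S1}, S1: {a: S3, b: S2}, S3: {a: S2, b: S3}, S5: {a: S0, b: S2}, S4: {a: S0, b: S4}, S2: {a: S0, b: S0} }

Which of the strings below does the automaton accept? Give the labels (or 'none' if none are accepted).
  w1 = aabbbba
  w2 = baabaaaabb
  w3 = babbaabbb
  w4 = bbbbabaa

w2, w3, w4

w1: S0 → S4 → S0 → S1 → S2 → S0 → S1 → S3  → end S3, rejected
w2: S0 → S1 → S3 → S2 → S0 → S4 → S0 → S4 → S0 → S1 → S2  → end S2, accepted
w3: S0 → S1 → S3 → S3 → S3 → S2 → S0 → S1 → S2 → S0  → end S0, accepted
w4: S0 → S1 → S2 → S0 → S1 → S3 → S3 → S2 → S0  → end S0, accepted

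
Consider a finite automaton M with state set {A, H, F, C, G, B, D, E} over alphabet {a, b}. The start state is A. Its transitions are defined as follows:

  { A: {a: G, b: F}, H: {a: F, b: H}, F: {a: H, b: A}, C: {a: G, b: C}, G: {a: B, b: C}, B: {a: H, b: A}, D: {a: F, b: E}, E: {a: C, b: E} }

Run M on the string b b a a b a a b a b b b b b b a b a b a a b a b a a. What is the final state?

A → F → A → G → B → A → G → B → A → G → C → C → C → C → C → C → G → C → G → C → G → B → A → G → C → G → B

B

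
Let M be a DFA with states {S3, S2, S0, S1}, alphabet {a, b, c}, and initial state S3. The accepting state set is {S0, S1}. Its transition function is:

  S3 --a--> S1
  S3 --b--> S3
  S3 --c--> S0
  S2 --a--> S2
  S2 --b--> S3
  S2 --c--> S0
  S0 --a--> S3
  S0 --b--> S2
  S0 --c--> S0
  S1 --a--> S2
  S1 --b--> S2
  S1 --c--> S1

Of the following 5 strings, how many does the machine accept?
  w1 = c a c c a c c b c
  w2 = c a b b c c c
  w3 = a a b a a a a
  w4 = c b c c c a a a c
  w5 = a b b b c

4

w1:
  start at S3
  read 'c': S3 → S0
  read 'a': S0 → S3
  read 'c': S3 → S0
  read 'c': S0 → S0
  read 'a': S0 → S3
  read 'c': S3 → S0
  read 'c': S0 → S0
  read 'b': S0 → S2
  read 'c': S2 → S0
  end S0, accepted
w2:
  start at S3
  read 'c': S3 → S0
  read 'a': S0 → S3
  read 'b': S3 → S3
  read 'b': S3 → S3
  read 'c': S3 → S0
  read 'c': S0 → S0
  read 'c': S0 → S0
  end S0, accepted
w3:
  start at S3
  read 'a': S3 → S1
  read 'a': S1 → S2
  read 'b': S2 → S3
  read 'a': S3 → S1
  read 'a': S1 → S2
  read 'a': S2 → S2
  read 'a': S2 → S2
  end S2, rejected
w4:
  start at S3
  read 'c': S3 → S0
  read 'b': S0 → S2
  read 'c': S2 → S0
  read 'c': S0 → S0
  read 'c': S0 → S0
  read 'a': S0 → S3
  read 'a': S3 → S1
  read 'a': S1 → S2
  read 'c': S2 → S0
  end S0, accepted
w5:
  start at S3
  read 'a': S3 → S1
  read 'b': S1 → S2
  read 'b': S2 → S3
  read 'b': S3 → S3
  read 'c': S3 → S0
  end S0, accepted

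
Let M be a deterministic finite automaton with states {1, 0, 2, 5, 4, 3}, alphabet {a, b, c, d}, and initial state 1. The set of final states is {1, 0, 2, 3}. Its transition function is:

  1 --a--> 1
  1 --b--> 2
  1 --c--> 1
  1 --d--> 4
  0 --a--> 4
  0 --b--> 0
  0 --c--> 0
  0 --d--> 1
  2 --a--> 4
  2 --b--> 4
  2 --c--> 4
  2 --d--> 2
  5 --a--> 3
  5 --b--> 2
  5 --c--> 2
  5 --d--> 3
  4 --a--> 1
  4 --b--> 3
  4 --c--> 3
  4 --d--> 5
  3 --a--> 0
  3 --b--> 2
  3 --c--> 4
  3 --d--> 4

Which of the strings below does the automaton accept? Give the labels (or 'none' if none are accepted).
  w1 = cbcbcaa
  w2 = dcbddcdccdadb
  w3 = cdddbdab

w1: Trace: 1 -c-> 1 -b-> 2 -c-> 4 -b-> 3 -c-> 4 -a-> 1 -a-> 1  → end 1, accepted
w2: Trace: 1 -d-> 4 -c-> 3 -b-> 2 -d-> 2 -d-> 2 -c-> 4 -d-> 5 -c-> 2 -c-> 4 -d-> 5 -a-> 3 -d-> 4 -b-> 3  → end 3, accepted
w3: Trace: 1 -c-> 1 -d-> 4 -d-> 5 -d-> 3 -b-> 2 -d-> 2 -a-> 4 -b-> 3  → end 3, accepted

w1, w2, w3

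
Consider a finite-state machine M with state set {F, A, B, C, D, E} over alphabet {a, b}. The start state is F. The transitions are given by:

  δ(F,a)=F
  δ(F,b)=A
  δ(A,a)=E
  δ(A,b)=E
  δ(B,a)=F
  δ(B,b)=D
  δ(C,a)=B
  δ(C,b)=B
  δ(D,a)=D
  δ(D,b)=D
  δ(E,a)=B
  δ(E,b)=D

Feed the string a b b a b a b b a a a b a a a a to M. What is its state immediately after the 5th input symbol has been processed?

D

start at F
read 'a': F → F
read 'b': F → A
read 'b': A → E
read 'a': E → B
read 'b': B → D
After 5 symbols: D.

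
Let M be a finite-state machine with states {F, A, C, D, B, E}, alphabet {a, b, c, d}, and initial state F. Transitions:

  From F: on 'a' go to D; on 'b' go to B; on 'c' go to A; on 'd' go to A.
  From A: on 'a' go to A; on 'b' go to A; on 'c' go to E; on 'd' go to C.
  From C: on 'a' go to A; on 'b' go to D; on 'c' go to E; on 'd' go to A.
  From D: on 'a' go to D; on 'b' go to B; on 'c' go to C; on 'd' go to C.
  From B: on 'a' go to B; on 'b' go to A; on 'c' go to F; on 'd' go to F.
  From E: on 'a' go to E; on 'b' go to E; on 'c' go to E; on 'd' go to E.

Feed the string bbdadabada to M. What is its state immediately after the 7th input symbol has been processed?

A

F → B → A → C → A → C → A → A
After 7 symbols: A.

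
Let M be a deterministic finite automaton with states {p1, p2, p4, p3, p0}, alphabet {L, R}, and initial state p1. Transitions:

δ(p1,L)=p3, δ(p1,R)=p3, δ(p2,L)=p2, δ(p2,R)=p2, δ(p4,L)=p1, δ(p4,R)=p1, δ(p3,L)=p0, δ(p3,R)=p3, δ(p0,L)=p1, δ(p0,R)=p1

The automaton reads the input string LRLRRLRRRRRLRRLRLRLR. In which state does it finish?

start at p1
read 'L': p1 → p3
read 'R': p3 → p3
read 'L': p3 → p0
read 'R': p0 → p1
read 'R': p1 → p3
read 'L': p3 → p0
read 'R': p0 → p1
read 'R': p1 → p3
read 'R': p3 → p3
read 'R': p3 → p3
read 'R': p3 → p3
read 'L': p3 → p0
read 'R': p0 → p1
read 'R': p1 → p3
read 'L': p3 → p0
read 'R': p0 → p1
read 'L': p1 → p3
read 'R': p3 → p3
read 'L': p3 → p0
read 'R': p0 → p1

p1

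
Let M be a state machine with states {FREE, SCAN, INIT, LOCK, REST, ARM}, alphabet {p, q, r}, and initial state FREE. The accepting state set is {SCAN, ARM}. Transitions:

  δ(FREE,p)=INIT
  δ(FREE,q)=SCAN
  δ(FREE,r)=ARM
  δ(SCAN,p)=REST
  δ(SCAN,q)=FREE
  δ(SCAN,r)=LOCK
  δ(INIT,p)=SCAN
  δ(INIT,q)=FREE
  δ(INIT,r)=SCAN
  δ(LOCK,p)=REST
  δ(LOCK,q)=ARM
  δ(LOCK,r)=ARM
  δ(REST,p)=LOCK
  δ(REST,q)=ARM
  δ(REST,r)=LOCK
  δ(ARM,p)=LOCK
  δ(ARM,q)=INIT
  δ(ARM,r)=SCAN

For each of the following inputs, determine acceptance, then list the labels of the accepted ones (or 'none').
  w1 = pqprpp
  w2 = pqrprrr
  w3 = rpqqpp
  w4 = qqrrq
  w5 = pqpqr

w1:
  start at FREE
  read 'p': FREE → INIT
  read 'q': INIT → FREE
  read 'p': FREE → INIT
  read 'r': INIT → SCAN
  read 'p': SCAN → REST
  read 'p': REST → LOCK
  end LOCK, rejected
w2:
  start at FREE
  read 'p': FREE → INIT
  read 'q': INIT → FREE
  read 'r': FREE → ARM
  read 'p': ARM → LOCK
  read 'r': LOCK → ARM
  read 'r': ARM → SCAN
  read 'r': SCAN → LOCK
  end LOCK, rejected
w3:
  start at FREE
  read 'r': FREE → ARM
  read 'p': ARM → LOCK
  read 'q': LOCK → ARM
  read 'q': ARM → INIT
  read 'p': INIT → SCAN
  read 'p': SCAN → REST
  end REST, rejected
w4:
  start at FREE
  read 'q': FREE → SCAN
  read 'q': SCAN → FREE
  read 'r': FREE → ARM
  read 'r': ARM → SCAN
  read 'q': SCAN → FREE
  end FREE, rejected
w5:
  start at FREE
  read 'p': FREE → INIT
  read 'q': INIT → FREE
  read 'p': FREE → INIT
  read 'q': INIT → FREE
  read 'r': FREE → ARM
  end ARM, accepted

w5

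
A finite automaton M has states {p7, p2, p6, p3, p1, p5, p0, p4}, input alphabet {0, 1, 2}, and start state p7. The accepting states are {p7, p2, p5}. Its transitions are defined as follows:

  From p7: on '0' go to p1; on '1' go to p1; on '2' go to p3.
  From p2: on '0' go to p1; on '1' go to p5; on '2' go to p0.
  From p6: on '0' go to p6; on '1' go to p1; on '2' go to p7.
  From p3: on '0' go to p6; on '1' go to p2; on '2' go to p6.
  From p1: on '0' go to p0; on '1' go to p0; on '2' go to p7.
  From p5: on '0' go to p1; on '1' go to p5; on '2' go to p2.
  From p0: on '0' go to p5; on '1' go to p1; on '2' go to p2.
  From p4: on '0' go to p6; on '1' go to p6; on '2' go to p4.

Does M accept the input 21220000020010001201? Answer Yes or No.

No

Trace: p7 -2-> p3 -1-> p2 -2-> p0 -2-> p2 -0-> p1 -0-> p0 -0-> p5 -0-> p1 -0-> p0 -2-> p2 -0-> p1 -0-> p0 -1-> p1 -0-> p0 -0-> p5 -0-> p1 -1-> p0 -2-> p2 -0-> p1 -1-> p0
End state p0 is not accepting.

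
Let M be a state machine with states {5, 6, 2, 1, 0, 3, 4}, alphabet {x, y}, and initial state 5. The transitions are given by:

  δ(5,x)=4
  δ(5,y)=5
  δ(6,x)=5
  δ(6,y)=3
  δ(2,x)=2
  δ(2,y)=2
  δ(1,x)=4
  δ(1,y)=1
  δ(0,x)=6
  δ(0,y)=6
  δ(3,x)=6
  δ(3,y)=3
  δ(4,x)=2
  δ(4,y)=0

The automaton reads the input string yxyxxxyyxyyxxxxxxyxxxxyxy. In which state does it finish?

Trace: 5 -y-> 5 -x-> 4 -y-> 0 -x-> 6 -x-> 5 -x-> 4 -y-> 0 -y-> 6 -x-> 5 -y-> 5 -y-> 5 -x-> 4 -x-> 2 -x-> 2 -x-> 2 -x-> 2 -x-> 2 -y-> 2 -x-> 2 -x-> 2 -x-> 2 -x-> 2 -y-> 2 -x-> 2 -y-> 2

2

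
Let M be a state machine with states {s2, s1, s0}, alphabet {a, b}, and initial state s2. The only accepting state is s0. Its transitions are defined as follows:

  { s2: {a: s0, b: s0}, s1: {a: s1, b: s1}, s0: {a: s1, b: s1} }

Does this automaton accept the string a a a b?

Trace: s2 -a-> s0 -a-> s1 -a-> s1 -b-> s1
End state s1 is not accepting.

No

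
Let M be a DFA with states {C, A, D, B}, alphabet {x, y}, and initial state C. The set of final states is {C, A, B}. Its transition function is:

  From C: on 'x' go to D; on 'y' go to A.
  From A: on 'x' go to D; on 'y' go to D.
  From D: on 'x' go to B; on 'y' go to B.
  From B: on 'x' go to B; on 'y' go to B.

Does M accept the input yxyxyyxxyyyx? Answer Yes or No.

Yes

C → A → D → B → B → B → B → B → B → B → B → B → B
End state B is accepting.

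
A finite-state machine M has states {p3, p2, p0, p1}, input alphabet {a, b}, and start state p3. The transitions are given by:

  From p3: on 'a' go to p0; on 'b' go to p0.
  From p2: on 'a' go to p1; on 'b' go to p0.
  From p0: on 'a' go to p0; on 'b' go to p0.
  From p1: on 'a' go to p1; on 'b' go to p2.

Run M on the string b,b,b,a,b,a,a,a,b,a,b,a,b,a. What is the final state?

p0

Trace: p3 -b-> p0 -b-> p0 -b-> p0 -a-> p0 -b-> p0 -a-> p0 -a-> p0 -a-> p0 -b-> p0 -a-> p0 -b-> p0 -a-> p0 -b-> p0 -a-> p0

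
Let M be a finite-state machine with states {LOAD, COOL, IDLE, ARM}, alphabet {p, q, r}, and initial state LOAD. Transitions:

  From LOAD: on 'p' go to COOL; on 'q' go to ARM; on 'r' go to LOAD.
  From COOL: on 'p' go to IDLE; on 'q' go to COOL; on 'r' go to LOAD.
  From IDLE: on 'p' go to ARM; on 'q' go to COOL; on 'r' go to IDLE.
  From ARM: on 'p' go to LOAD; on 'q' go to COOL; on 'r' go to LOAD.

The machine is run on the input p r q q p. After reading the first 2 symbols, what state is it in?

LOAD

start at LOAD
read 'p': LOAD → COOL
read 'r': COOL → LOAD
After 2 symbols: LOAD.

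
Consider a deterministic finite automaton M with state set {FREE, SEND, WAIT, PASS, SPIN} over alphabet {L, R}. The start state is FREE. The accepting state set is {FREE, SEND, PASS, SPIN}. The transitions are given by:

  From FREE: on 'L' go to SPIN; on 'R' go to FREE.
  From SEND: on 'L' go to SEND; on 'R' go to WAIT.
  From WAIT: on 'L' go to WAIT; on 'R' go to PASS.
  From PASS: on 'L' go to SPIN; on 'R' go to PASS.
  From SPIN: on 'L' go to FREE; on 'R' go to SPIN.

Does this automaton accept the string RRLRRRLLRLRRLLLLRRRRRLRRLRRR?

Yes

FREE → FREE → FREE → SPIN → SPIN → SPIN → SPIN → FREE → SPIN → SPIN → FREE → FREE → FREE → SPIN → FREE → SPIN → FREE → FREE → FREE → FREE → FREE → FREE → SPIN → SPIN → SPIN → FREE → FREE → FREE → FREE
End state FREE is accepting.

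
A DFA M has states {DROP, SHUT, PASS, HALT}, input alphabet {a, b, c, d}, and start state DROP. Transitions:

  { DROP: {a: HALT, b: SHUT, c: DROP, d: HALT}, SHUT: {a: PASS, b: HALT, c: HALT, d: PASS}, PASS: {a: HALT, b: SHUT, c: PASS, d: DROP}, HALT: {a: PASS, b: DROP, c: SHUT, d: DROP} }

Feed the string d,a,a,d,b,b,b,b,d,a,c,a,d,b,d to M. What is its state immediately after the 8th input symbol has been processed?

SHUT

Trace: DROP -d-> HALT -a-> PASS -a-> HALT -d-> DROP -b-> SHUT -b-> HALT -b-> DROP -b-> SHUT
After 8 symbols: SHUT.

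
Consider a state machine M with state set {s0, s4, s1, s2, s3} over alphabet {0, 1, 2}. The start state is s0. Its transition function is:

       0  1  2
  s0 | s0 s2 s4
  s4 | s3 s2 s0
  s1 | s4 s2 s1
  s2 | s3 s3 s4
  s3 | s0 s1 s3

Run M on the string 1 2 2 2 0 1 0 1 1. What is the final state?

s3

start at s0
read '1': s0 → s2
read '2': s2 → s4
read '2': s4 → s0
read '2': s0 → s4
read '0': s4 → s3
read '1': s3 → s1
read '0': s1 → s4
read '1': s4 → s2
read '1': s2 → s3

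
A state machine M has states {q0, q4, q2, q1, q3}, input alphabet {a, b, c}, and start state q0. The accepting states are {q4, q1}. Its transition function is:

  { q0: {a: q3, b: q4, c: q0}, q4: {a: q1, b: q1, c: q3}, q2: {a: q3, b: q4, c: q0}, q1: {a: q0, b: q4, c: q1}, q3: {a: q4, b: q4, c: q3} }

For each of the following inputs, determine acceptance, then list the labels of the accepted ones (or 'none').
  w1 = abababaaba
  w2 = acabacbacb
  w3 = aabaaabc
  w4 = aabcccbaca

w1, w2, w3

w1:
  start at q0
  read 'a': q0 → q3
  read 'b': q3 → q4
  read 'a': q4 → q1
  read 'b': q1 → q4
  read 'a': q4 → q1
  read 'b': q1 → q4
  read 'a': q4 → q1
  read 'a': q1 → q0
  read 'b': q0 → q4
  read 'a': q4 → q1
  end q1, accepted
w2:
  start at q0
  read 'a': q0 → q3
  read 'c': q3 → q3
  read 'a': q3 → q4
  read 'b': q4 → q1
  read 'a': q1 → q0
  read 'c': q0 → q0
  read 'b': q0 → q4
  read 'a': q4 → q1
  read 'c': q1 → q1
  read 'b': q1 → q4
  end q4, accepted
w3:
  start at q0
  read 'a': q0 → q3
  read 'a': q3 → q4
  read 'b': q4 → q1
  read 'a': q1 → q0
  read 'a': q0 → q3
  read 'a': q3 → q4
  read 'b': q4 → q1
  read 'c': q1 → q1
  end q1, accepted
w4:
  start at q0
  read 'a': q0 → q3
  read 'a': q3 → q4
  read 'b': q4 → q1
  read 'c': q1 → q1
  read 'c': q1 → q1
  read 'c': q1 → q1
  read 'b': q1 → q4
  read 'a': q4 → q1
  read 'c': q1 → q1
  read 'a': q1 → q0
  end q0, rejected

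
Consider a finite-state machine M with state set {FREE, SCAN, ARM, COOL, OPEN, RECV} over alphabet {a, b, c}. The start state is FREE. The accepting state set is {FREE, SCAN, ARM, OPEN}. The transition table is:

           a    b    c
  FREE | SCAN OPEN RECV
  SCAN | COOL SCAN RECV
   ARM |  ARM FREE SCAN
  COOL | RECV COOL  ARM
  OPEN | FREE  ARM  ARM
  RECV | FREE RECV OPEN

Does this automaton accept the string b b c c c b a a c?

Yes

FREE → OPEN → ARM → SCAN → RECV → OPEN → ARM → ARM → ARM → SCAN
End state SCAN is accepting.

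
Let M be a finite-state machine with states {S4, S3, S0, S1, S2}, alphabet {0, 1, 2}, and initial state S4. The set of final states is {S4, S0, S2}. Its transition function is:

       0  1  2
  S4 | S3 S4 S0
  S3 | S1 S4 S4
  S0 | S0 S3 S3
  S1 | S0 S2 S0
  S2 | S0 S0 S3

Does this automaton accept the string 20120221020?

Trace: S4 -2-> S0 -0-> S0 -1-> S3 -2-> S4 -0-> S3 -2-> S4 -2-> S0 -1-> S3 -0-> S1 -2-> S0 -0-> S0
End state S0 is accepting.

Yes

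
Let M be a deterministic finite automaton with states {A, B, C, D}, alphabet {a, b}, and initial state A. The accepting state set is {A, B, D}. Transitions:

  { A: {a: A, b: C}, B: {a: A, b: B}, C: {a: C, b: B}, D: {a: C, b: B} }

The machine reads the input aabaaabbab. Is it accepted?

No

A → A → A → C → C → C → C → B → B → A → C
End state C is not accepting.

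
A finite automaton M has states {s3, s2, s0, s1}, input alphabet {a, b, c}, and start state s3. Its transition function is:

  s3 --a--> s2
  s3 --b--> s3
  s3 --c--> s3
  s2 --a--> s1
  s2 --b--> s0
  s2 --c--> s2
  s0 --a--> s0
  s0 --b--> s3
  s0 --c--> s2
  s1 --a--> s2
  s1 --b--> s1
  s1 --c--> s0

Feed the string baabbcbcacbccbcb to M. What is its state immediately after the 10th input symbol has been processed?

s3 → s3 → s2 → s1 → s1 → s1 → s0 → s3 → s3 → s2 → s2
After 10 symbols: s2.

s2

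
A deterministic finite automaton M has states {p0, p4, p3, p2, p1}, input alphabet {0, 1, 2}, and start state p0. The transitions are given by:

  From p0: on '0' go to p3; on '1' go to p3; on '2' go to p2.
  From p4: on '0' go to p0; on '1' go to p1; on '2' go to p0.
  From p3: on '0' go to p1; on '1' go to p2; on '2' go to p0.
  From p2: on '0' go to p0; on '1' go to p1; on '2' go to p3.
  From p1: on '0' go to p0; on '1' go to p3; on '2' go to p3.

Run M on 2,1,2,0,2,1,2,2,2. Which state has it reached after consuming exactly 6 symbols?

p2

Trace: p0 -2-> p2 -1-> p1 -2-> p3 -0-> p1 -2-> p3 -1-> p2
After 6 symbols: p2.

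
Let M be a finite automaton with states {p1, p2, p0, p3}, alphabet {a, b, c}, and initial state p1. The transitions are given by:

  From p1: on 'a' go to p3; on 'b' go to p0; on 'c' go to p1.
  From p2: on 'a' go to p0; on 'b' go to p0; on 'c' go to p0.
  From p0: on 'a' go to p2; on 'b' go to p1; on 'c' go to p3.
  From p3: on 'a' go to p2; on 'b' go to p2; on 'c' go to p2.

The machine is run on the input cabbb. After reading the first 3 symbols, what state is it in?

p2

start at p1
read 'c': p1 → p1
read 'a': p1 → p3
read 'b': p3 → p2
After 3 symbols: p2.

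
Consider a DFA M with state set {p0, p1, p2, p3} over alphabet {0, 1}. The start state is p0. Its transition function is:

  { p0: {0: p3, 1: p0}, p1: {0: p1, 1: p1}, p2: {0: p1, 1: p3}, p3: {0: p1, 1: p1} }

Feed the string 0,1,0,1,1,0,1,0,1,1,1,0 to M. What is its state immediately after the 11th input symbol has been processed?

p1

start at p0
read '0': p0 → p3
read '1': p3 → p1
read '0': p1 → p1
read '1': p1 → p1
read '1': p1 → p1
read '0': p1 → p1
read '1': p1 → p1
read '0': p1 → p1
read '1': p1 → p1
read '1': p1 → p1
read '1': p1 → p1
After 11 symbols: p1.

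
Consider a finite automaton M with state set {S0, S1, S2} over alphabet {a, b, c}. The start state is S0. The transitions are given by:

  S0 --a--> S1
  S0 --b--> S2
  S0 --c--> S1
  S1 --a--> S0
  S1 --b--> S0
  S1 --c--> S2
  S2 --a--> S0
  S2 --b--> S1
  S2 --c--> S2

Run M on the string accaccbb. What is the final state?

Trace: S0 -a-> S1 -c-> S2 -c-> S2 -a-> S0 -c-> S1 -c-> S2 -b-> S1 -b-> S0

S0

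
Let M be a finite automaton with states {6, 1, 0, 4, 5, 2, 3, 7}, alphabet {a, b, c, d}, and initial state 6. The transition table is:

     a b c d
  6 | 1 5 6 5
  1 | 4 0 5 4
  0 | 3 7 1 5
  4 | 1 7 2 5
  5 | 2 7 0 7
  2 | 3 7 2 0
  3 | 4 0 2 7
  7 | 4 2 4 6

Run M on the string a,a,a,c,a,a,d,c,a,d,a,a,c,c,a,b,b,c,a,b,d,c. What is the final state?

Trace: 6 -a-> 1 -a-> 4 -a-> 1 -c-> 5 -a-> 2 -a-> 3 -d-> 7 -c-> 4 -a-> 1 -d-> 4 -a-> 1 -a-> 4 -c-> 2 -c-> 2 -a-> 3 -b-> 0 -b-> 7 -c-> 4 -a-> 1 -b-> 0 -d-> 5 -c-> 0

0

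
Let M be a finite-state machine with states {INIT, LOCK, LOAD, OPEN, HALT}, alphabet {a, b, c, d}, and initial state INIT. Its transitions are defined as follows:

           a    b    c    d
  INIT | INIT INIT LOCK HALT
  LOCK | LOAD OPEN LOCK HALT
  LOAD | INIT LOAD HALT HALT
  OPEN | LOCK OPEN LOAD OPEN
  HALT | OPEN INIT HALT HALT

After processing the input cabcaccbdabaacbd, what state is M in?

start at INIT
read 'c': INIT → LOCK
read 'a': LOCK → LOAD
read 'b': LOAD → LOAD
read 'c': LOAD → HALT
read 'a': HALT → OPEN
read 'c': OPEN → LOAD
read 'c': LOAD → HALT
read 'b': HALT → INIT
read 'd': INIT → HALT
read 'a': HALT → OPEN
read 'b': OPEN → OPEN
read 'a': OPEN → LOCK
read 'a': LOCK → LOAD
read 'c': LOAD → HALT
read 'b': HALT → INIT
read 'd': INIT → HALT

HALT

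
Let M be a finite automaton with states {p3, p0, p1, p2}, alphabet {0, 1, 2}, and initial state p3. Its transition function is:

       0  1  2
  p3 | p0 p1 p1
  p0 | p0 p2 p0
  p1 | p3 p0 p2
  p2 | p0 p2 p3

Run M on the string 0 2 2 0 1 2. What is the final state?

p3

Trace: p3 -0-> p0 -2-> p0 -2-> p0 -0-> p0 -1-> p2 -2-> p3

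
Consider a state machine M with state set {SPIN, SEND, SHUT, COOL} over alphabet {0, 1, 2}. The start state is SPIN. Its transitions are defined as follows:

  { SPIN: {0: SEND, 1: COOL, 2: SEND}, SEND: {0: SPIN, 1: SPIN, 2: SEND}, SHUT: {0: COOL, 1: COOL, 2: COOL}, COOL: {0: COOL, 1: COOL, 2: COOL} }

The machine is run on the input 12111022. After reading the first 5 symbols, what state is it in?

COOL

SPIN → COOL → COOL → COOL → COOL → COOL
After 5 symbols: COOL.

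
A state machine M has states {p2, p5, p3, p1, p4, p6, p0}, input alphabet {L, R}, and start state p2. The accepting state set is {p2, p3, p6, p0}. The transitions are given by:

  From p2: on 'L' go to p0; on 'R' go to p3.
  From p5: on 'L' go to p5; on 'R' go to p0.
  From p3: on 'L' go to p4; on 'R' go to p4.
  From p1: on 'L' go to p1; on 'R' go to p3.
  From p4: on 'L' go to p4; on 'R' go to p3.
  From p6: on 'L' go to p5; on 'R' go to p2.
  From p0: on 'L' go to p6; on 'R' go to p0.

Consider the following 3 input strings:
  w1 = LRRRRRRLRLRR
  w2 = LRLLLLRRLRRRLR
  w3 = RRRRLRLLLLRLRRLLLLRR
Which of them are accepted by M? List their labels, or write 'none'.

w1, w2

w1: p2 → p0 → p0 → p0 → p0 → p0 → p0 → p0 → p6 → p2 → p0 → p0 → p0  → end p0, accepted
w2: p2 → p0 → p0 → p6 → p5 → p5 → p5 → p0 → p0 → p6 → p2 → p3 → p4 → p4 → p3  → end p3, accepted
w3: p2 → p3 → p4 → p3 → p4 → p4 → p3 → p4 → p4 → p4 → p4 → p3 → p4 → p3 → p4 → p4 → p4 → p4 → p4 → p3 → p4  → end p4, rejected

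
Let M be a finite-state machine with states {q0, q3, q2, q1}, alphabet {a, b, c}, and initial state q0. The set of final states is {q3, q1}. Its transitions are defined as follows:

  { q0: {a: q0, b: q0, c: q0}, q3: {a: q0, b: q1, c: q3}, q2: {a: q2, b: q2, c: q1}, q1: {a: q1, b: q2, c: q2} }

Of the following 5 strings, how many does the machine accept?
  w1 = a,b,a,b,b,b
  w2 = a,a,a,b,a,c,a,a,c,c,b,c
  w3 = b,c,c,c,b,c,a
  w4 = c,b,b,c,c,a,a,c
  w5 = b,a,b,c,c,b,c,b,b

0

w1: q0 → q0 → q0 → q0 → q0 → q0 → q0  → end q0, rejected
w2: q0 → q0 → q0 → q0 → q0 → q0 → q0 → q0 → q0 → q0 → q0 → q0 → q0  → end q0, rejected
w3: q0 → q0 → q0 → q0 → q0 → q0 → q0 → q0  → end q0, rejected
w4: q0 → q0 → q0 → q0 → q0 → q0 → q0 → q0 → q0  → end q0, rejected
w5: q0 → q0 → q0 → q0 → q0 → q0 → q0 → q0 → q0 → q0  → end q0, rejected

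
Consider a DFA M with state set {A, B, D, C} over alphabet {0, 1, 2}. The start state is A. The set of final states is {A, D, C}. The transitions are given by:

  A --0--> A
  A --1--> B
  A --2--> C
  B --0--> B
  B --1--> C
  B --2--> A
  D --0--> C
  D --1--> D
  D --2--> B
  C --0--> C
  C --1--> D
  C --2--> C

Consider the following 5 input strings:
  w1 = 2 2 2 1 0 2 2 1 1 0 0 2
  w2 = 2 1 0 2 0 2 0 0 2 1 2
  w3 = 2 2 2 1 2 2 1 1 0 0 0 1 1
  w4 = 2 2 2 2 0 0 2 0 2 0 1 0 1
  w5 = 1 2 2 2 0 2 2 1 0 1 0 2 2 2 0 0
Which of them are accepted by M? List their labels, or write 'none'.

w1:
  start at A
  read '2': A → C
  read '2': C → C
  read '2': C → C
  read '1': C → D
  read '0': D → C
  read '2': C → C
  read '2': C → C
  read '1': C → D
  read '1': D → D
  read '0': D → C
  read '0': C → C
  read '2': C → C
  end C, accepted
w2:
  start at A
  read '2': A → C
  read '1': C → D
  read '0': D → C
  read '2': C → C
  read '0': C → C
  read '2': C → C
  read '0': C → C
  read '0': C → C
  read '2': C → C
  read '1': C → D
  read '2': D → B
  end B, rejected
w3:
  start at A
  read '2': A → C
  read '2': C → C
  read '2': C → C
  read '1': C → D
  read '2': D → B
  read '2': B → A
  read '1': A → B
  read '1': B → C
  read '0': C → C
  read '0': C → C
  read '0': C → C
  read '1': C → D
  read '1': D → D
  end D, accepted
w4:
  start at A
  read '2': A → C
  read '2': C → C
  read '2': C → C
  read '2': C → C
  read '0': C → C
  read '0': C → C
  read '2': C → C
  read '0': C → C
  read '2': C → C
  read '0': C → C
  read '1': C → D
  read '0': D → C
  read '1': C → D
  end D, accepted
w5:
  start at A
  read '1': A → B
  read '2': B → A
  read '2': A → C
  read '2': C → C
  read '0': C → C
  read '2': C → C
  read '2': C → C
  read '1': C → D
  read '0': D → C
  read '1': C → D
  read '0': D → C
  read '2': C → C
  read '2': C → C
  read '2': C → C
  read '0': C → C
  read '0': C → C
  end C, accepted

w1, w3, w4, w5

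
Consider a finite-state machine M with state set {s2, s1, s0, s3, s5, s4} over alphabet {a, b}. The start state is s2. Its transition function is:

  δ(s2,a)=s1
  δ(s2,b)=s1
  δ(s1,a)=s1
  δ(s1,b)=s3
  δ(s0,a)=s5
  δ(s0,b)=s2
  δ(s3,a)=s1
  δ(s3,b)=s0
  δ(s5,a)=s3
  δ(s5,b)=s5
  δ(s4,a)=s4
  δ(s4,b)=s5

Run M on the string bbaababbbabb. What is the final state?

s0

Trace: s2 -b-> s1 -b-> s3 -a-> s1 -a-> s1 -b-> s3 -a-> s1 -b-> s3 -b-> s0 -b-> s2 -a-> s1 -b-> s3 -b-> s0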